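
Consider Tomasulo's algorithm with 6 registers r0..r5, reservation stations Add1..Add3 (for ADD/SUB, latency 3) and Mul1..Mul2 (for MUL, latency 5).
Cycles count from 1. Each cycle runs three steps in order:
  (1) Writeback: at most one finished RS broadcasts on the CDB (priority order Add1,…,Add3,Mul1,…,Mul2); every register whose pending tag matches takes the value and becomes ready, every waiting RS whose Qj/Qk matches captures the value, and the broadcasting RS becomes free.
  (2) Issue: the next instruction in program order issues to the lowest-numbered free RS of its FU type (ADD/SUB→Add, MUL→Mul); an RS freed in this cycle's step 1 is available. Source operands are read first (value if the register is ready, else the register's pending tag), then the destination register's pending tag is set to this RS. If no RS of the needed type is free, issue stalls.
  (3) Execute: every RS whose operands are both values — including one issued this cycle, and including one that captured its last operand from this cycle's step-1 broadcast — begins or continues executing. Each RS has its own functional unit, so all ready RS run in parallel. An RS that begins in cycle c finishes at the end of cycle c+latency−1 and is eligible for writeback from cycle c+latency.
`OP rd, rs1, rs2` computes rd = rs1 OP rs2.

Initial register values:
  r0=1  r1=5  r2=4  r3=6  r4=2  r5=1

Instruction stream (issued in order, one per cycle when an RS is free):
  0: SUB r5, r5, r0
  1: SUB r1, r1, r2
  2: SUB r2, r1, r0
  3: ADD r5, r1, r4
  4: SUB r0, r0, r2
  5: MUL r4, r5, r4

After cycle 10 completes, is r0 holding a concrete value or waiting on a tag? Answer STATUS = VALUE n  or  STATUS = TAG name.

  c1: issue SUB r5<-Add1  regs: r0:1,r1:5,r2:4,r3:6,r4:2,r5:Add1
  c2: issue SUB r1<-Add2  regs: r0:1,r1:Add2,r2:4,r3:6,r4:2,r5:Add1
  c3: issue SUB r2<-Add3  regs: r0:1,r1:Add2,r2:Add3,r3:6,r4:2,r5:Add1
  c4: CDB Add1=0; issue ADD r5<-Add1  regs: r0:1,r1:Add2,r2:Add3,r3:6,r4:2,r5:Add1
  c5: CDB Add2=1; issue SUB r0<-Add2  regs: r0:Add2,r1:1,r2:Add3,r3:6,r4:2,r5:Add1
  c6: issue MUL r4<-Mul1  regs: r0:Add2,r1:1,r2:Add3,r3:6,r4:Mul1,r5:Add1
  c7: -  regs: r0:Add2,r1:1,r2:Add3,r3:6,r4:Mul1,r5:Add1
  c8: CDB Add1=3  regs: r0:Add2,r1:1,r2:Add3,r3:6,r4:Mul1,r5:3
  c9: CDB Add3=0  regs: r0:Add2,r1:1,r2:0,r3:6,r4:Mul1,r5:3
  c10: -  regs: r0:Add2,r1:1,r2:0,r3:6,r4:Mul1,r5:3

STATUS = TAG Add2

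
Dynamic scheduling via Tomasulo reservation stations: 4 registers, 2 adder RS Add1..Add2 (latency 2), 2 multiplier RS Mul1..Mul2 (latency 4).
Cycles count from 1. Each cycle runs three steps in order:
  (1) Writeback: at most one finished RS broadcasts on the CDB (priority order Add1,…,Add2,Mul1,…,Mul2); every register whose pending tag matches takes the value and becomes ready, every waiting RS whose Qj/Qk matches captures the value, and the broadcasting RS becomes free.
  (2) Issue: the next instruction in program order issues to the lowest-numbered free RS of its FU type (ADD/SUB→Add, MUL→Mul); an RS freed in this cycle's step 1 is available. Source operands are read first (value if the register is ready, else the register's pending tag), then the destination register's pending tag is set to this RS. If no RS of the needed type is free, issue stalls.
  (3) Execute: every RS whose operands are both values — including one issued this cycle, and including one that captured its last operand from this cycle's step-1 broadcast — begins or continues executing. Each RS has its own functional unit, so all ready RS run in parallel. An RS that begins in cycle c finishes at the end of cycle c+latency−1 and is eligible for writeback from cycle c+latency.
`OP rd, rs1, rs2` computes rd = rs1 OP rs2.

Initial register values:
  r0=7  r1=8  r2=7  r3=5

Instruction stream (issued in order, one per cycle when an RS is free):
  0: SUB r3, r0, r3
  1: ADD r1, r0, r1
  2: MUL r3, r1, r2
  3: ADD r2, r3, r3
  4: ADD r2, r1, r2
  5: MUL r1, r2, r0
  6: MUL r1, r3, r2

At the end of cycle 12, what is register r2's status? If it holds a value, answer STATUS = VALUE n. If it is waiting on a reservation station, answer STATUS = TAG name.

STATUS = VALUE 225

c1: issue SUB r3<-Add1 | r0:7,r1:8,r2:7,r3:Add1
c2: issue ADD r1<-Add2 | r0:7,r1:Add2,r2:7,r3:Add1
c3: CDB Add1=2; issue MUL r3<-Mul1 | r0:7,r1:Add2,r2:7,r3:Mul1
c4: CDB Add2=15; issue ADD r2<-Add1 | r0:7,r1:15,r2:Add1,r3:Mul1
c5: issue ADD r2<-Add2 | r0:7,r1:15,r2:Add2,r3:Mul1
c6: issue MUL r1<-Mul2 | r0:7,r1:Mul2,r2:Add2,r3:Mul1
c7: stall | r0:7,r1:Mul2,r2:Add2,r3:Mul1
c8: CDB Mul1=105; issue MUL r1<-Mul1 | r0:7,r1:Mul1,r2:Add2,r3:105
c9: - | r0:7,r1:Mul1,r2:Add2,r3:105
c10: CDB Add1=210 | r0:7,r1:Mul1,r2:Add2,r3:105
c11: - | r0:7,r1:Mul1,r2:Add2,r3:105
c12: CDB Add2=225 | r0:7,r1:Mul1,r2:225,r3:105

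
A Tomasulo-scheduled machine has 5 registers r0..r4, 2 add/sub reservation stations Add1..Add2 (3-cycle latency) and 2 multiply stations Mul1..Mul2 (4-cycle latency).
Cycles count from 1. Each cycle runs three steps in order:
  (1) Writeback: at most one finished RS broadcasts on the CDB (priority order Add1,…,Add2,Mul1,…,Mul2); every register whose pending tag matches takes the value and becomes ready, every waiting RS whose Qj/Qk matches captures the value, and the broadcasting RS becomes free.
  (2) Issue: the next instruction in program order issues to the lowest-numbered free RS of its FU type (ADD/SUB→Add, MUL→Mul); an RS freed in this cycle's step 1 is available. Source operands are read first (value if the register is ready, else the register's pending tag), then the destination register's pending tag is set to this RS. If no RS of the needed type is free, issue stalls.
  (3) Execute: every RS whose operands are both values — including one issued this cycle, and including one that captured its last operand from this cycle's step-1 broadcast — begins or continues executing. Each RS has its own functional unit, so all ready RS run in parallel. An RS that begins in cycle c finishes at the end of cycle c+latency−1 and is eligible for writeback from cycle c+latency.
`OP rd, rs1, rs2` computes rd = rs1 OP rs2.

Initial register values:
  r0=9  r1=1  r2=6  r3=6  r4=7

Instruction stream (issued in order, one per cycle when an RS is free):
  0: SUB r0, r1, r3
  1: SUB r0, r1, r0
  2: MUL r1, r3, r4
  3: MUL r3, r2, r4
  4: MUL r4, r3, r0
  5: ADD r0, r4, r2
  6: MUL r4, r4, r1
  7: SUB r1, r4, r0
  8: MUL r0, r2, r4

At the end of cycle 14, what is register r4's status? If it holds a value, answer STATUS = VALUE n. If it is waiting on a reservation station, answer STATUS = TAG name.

STATUS = TAG Mul2

  c1: issue SUB r0<-Add1  regs: r0:Add1,r1:1,r2:6,r3:6,r4:7
  c2: issue SUB r0<-Add2  regs: r0:Add2,r1:1,r2:6,r3:6,r4:7
  c3: issue MUL r1<-Mul1  regs: r0:Add2,r1:Mul1,r2:6,r3:6,r4:7
  c4: CDB Add1=-5; issue MUL r3<-Mul2  regs: r0:Add2,r1:Mul1,r2:6,r3:Mul2,r4:7
  c5: stall  regs: r0:Add2,r1:Mul1,r2:6,r3:Mul2,r4:7
  c6: stall  regs: r0:Add2,r1:Mul1,r2:6,r3:Mul2,r4:7
  c7: CDB Add2=6; stall  regs: r0:6,r1:Mul1,r2:6,r3:Mul2,r4:7
  c8: CDB Mul1=42; issue MUL r4<-Mul1  regs: r0:6,r1:42,r2:6,r3:Mul2,r4:Mul1
  c9: CDB Mul2=42; issue ADD r0<-Add1  regs: r0:Add1,r1:42,r2:6,r3:42,r4:Mul1
  c10: issue MUL r4<-Mul2  regs: r0:Add1,r1:42,r2:6,r3:42,r4:Mul2
  c11: issue SUB r1<-Add2  regs: r0:Add1,r1:Add2,r2:6,r3:42,r4:Mul2
  c12: stall  regs: r0:Add1,r1:Add2,r2:6,r3:42,r4:Mul2
  c13: CDB Mul1=252; issue MUL r0<-Mul1  regs: r0:Mul1,r1:Add2,r2:6,r3:42,r4:Mul2
  c14: -  regs: r0:Mul1,r1:Add2,r2:6,r3:42,r4:Mul2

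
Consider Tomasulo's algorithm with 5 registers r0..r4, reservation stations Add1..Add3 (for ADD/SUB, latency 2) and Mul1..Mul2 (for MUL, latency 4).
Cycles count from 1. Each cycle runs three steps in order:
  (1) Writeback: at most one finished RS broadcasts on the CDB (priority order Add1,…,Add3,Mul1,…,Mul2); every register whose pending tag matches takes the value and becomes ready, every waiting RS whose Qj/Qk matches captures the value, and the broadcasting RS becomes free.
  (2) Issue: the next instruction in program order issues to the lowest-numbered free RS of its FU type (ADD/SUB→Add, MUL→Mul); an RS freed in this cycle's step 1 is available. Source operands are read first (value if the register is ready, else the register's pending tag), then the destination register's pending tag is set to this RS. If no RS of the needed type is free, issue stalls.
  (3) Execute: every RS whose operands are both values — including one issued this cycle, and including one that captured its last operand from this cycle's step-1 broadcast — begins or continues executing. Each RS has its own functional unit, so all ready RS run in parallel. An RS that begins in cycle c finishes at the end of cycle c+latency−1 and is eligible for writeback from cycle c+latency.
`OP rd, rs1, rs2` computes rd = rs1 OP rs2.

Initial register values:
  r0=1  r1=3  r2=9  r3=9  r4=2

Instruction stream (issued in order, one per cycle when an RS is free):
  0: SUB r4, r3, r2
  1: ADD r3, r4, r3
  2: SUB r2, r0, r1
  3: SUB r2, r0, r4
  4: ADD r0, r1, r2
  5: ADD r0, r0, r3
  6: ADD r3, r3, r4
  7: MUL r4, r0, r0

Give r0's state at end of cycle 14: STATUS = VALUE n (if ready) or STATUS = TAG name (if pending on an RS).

cycle 1: issue SUB r4<-Add1 // r0:1,r1:3,r2:9,r3:9,r4:Add1
cycle 2: issue ADD r3<-Add2 // r0:1,r1:3,r2:9,r3:Add2,r4:Add1
cycle 3: CDB Add1=0; issue SUB r2<-Add1 // r0:1,r1:3,r2:Add1,r3:Add2,r4:0
cycle 4: issue SUB r2<-Add3 // r0:1,r1:3,r2:Add3,r3:Add2,r4:0
cycle 5: CDB Add1=-2; issue ADD r0<-Add1 // r0:Add1,r1:3,r2:Add3,r3:Add2,r4:0
cycle 6: CDB Add2=9; issue ADD r0<-Add2 // r0:Add2,r1:3,r2:Add3,r3:9,r4:0
cycle 7: CDB Add3=1; issue ADD r3<-Add3 // r0:Add2,r1:3,r2:1,r3:Add3,r4:0
cycle 8: issue MUL r4<-Mul1 // r0:Add2,r1:3,r2:1,r3:Add3,r4:Mul1
cycle 9: CDB Add1=4 // r0:Add2,r1:3,r2:1,r3:Add3,r4:Mul1
cycle 10: CDB Add3=9 // r0:Add2,r1:3,r2:1,r3:9,r4:Mul1
cycle 11: CDB Add2=13 // r0:13,r1:3,r2:1,r3:9,r4:Mul1
cycle 12: - // r0:13,r1:3,r2:1,r3:9,r4:Mul1
cycle 13: - // r0:13,r1:3,r2:1,r3:9,r4:Mul1
cycle 14: - // r0:13,r1:3,r2:1,r3:9,r4:Mul1

STATUS = VALUE 13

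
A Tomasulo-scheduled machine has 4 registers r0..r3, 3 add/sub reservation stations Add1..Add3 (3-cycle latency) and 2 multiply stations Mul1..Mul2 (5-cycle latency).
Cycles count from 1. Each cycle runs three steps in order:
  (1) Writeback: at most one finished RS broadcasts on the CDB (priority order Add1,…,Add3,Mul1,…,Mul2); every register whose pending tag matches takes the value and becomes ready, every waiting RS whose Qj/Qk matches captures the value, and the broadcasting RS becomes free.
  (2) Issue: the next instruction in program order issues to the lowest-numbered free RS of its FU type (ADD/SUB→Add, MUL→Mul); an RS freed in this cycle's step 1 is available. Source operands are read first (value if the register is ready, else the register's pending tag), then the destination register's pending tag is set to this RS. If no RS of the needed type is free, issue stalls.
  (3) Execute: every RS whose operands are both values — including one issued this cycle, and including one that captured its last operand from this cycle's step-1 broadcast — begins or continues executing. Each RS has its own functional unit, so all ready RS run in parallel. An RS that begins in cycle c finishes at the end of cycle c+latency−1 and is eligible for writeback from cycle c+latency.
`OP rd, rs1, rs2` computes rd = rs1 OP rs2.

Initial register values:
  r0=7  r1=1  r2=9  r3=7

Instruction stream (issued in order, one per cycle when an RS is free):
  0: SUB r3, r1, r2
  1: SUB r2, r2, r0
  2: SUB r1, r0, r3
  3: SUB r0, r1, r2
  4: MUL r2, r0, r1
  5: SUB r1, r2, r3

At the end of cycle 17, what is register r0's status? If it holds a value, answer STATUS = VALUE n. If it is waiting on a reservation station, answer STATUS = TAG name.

STATUS = VALUE 13

c1: issue SUB r3<-Add1 | r0:7,r1:1,r2:9,r3:Add1
c2: issue SUB r2<-Add2 | r0:7,r1:1,r2:Add2,r3:Add1
c3: issue SUB r1<-Add3 | r0:7,r1:Add3,r2:Add2,r3:Add1
c4: CDB Add1=-8; issue SUB r0<-Add1 | r0:Add1,r1:Add3,r2:Add2,r3:-8
c5: CDB Add2=2; issue MUL r2<-Mul1 | r0:Add1,r1:Add3,r2:Mul1,r3:-8
c6: issue SUB r1<-Add2 | r0:Add1,r1:Add2,r2:Mul1,r3:-8
c7: CDB Add3=15 | r0:Add1,r1:Add2,r2:Mul1,r3:-8
c8: - | r0:Add1,r1:Add2,r2:Mul1,r3:-8
c9: - | r0:Add1,r1:Add2,r2:Mul1,r3:-8
c10: CDB Add1=13 | r0:13,r1:Add2,r2:Mul1,r3:-8
c11: - | r0:13,r1:Add2,r2:Mul1,r3:-8
c12: - | r0:13,r1:Add2,r2:Mul1,r3:-8
c13: - | r0:13,r1:Add2,r2:Mul1,r3:-8
c14: - | r0:13,r1:Add2,r2:Mul1,r3:-8
c15: CDB Mul1=195 | r0:13,r1:Add2,r2:195,r3:-8
c16: - | r0:13,r1:Add2,r2:195,r3:-8
c17: - | r0:13,r1:Add2,r2:195,r3:-8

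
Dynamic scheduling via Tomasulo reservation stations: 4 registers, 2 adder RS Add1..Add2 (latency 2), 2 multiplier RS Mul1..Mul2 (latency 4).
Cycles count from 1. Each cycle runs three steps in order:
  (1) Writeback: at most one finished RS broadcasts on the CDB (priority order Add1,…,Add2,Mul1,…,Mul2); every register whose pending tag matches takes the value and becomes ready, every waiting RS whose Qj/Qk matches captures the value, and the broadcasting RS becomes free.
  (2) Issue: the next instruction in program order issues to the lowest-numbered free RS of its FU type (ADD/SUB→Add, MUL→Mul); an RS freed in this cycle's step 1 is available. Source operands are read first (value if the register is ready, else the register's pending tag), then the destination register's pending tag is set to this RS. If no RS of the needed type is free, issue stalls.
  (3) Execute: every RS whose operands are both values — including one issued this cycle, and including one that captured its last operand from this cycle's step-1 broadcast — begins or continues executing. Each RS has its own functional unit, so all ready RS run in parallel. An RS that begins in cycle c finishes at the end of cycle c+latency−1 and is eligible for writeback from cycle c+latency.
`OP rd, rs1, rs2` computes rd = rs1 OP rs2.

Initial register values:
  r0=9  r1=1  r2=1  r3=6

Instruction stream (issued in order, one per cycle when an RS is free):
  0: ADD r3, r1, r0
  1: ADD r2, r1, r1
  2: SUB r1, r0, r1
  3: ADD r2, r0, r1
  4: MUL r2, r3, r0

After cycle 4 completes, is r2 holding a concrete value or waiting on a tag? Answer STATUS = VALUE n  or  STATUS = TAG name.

STATUS = TAG Add2

c1: issue ADD r3<-Add1 | r0:9,r1:1,r2:1,r3:Add1
c2: issue ADD r2<-Add2 | r0:9,r1:1,r2:Add2,r3:Add1
c3: CDB Add1=10; issue SUB r1<-Add1 | r0:9,r1:Add1,r2:Add2,r3:10
c4: CDB Add2=2; issue ADD r2<-Add2 | r0:9,r1:Add1,r2:Add2,r3:10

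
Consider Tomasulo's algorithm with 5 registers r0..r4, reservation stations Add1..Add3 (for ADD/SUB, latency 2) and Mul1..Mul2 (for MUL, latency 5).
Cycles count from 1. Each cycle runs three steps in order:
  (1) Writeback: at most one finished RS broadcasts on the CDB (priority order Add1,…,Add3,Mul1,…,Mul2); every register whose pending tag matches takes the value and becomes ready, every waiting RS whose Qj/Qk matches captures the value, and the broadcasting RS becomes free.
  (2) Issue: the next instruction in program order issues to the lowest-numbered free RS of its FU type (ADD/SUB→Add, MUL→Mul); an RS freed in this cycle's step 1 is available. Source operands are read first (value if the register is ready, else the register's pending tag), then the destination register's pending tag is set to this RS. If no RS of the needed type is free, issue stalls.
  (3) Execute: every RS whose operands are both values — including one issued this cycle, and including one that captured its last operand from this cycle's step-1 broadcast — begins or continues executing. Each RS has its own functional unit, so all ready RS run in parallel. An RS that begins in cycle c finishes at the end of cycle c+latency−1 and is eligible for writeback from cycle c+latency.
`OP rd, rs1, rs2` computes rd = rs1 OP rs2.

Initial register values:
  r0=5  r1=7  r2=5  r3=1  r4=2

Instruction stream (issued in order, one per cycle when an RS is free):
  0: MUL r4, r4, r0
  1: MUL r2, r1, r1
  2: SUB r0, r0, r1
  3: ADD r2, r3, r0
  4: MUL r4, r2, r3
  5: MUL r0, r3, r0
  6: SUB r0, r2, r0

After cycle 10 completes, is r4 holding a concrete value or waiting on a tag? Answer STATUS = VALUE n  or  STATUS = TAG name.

STATUS = TAG Mul1

  c1: issue MUL r4<-Mul1  regs: r0:5,r1:7,r2:5,r3:1,r4:Mul1
  c2: issue MUL r2<-Mul2  regs: r0:5,r1:7,r2:Mul2,r3:1,r4:Mul1
  c3: issue SUB r0<-Add1  regs: r0:Add1,r1:7,r2:Mul2,r3:1,r4:Mul1
  c4: issue ADD r2<-Add2  regs: r0:Add1,r1:7,r2:Add2,r3:1,r4:Mul1
  c5: CDB Add1=-2; stall  regs: r0:-2,r1:7,r2:Add2,r3:1,r4:Mul1
  c6: CDB Mul1=10; issue MUL r4<-Mul1  regs: r0:-2,r1:7,r2:Add2,r3:1,r4:Mul1
  c7: CDB Add2=-1; stall  regs: r0:-2,r1:7,r2:-1,r3:1,r4:Mul1
  c8: CDB Mul2=49; issue MUL r0<-Mul2  regs: r0:Mul2,r1:7,r2:-1,r3:1,r4:Mul1
  c9: issue SUB r0<-Add1  regs: r0:Add1,r1:7,r2:-1,r3:1,r4:Mul1
  c10: -  regs: r0:Add1,r1:7,r2:-1,r3:1,r4:Mul1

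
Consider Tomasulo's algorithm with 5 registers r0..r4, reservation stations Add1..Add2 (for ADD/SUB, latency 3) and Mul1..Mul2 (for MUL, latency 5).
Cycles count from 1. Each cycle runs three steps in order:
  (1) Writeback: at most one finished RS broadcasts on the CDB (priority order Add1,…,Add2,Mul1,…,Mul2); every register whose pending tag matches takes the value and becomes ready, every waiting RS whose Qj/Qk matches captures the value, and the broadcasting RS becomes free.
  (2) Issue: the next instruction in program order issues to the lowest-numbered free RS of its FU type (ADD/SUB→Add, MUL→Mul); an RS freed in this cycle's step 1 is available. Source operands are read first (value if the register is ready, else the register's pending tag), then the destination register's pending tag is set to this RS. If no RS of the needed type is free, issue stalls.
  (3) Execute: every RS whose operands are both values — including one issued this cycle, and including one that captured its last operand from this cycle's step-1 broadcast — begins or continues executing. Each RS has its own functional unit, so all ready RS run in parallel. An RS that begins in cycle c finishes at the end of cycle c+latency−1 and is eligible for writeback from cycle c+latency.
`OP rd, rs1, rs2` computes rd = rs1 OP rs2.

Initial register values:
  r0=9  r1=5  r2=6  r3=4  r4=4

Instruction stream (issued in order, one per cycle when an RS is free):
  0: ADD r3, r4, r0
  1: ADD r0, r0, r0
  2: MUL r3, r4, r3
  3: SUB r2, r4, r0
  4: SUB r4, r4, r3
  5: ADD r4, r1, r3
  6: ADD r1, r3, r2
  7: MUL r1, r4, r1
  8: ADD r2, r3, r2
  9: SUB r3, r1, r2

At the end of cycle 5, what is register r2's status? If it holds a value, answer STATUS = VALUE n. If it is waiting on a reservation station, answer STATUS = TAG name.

  c1: issue ADD r3<-Add1  regs: r0:9,r1:5,r2:6,r3:Add1,r4:4
  c2: issue ADD r0<-Add2  regs: r0:Add2,r1:5,r2:6,r3:Add1,r4:4
  c3: issue MUL r3<-Mul1  regs: r0:Add2,r1:5,r2:6,r3:Mul1,r4:4
  c4: CDB Add1=13; issue SUB r2<-Add1  regs: r0:Add2,r1:5,r2:Add1,r3:Mul1,r4:4
  c5: CDB Add2=18; issue SUB r4<-Add2  regs: r0:18,r1:5,r2:Add1,r3:Mul1,r4:Add2

STATUS = TAG Add1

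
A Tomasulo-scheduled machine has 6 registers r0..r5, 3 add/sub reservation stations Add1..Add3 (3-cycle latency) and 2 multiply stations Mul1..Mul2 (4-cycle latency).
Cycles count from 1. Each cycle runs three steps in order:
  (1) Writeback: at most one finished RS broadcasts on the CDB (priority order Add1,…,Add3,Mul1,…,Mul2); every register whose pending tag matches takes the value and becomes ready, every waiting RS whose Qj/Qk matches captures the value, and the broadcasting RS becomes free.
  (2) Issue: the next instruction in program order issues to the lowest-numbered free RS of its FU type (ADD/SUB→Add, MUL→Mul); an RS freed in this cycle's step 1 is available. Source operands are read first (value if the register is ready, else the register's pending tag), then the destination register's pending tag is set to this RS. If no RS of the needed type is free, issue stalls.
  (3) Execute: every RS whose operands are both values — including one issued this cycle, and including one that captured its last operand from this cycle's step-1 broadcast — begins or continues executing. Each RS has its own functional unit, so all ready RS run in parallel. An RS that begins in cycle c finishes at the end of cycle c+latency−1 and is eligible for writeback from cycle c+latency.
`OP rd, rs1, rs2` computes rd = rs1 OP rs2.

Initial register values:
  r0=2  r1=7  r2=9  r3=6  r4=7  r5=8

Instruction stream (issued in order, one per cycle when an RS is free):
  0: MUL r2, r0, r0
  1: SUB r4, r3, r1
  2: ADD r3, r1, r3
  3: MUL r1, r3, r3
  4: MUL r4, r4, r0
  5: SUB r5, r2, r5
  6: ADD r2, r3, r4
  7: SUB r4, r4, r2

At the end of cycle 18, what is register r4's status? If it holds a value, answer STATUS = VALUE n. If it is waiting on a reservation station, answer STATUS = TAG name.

  c1: issue MUL r2<-Mul1  regs: r0:2,r1:7,r2:Mul1,r3:6,r4:7,r5:8
  c2: issue SUB r4<-Add1  regs: r0:2,r1:7,r2:Mul1,r3:6,r4:Add1,r5:8
  c3: issue ADD r3<-Add2  regs: r0:2,r1:7,r2:Mul1,r3:Add2,r4:Add1,r5:8
  c4: issue MUL r1<-Mul2  regs: r0:2,r1:Mul2,r2:Mul1,r3:Add2,r4:Add1,r5:8
  c5: CDB Add1=-1; stall  regs: r0:2,r1:Mul2,r2:Mul1,r3:Add2,r4:-1,r5:8
  c6: CDB Add2=13; stall  regs: r0:2,r1:Mul2,r2:Mul1,r3:13,r4:-1,r5:8
  c7: CDB Mul1=4; issue MUL r4<-Mul1  regs: r0:2,r1:Mul2,r2:4,r3:13,r4:Mul1,r5:8
  c8: issue SUB r5<-Add1  regs: r0:2,r1:Mul2,r2:4,r3:13,r4:Mul1,r5:Add1
  c9: issue ADD r2<-Add2  regs: r0:2,r1:Mul2,r2:Add2,r3:13,r4:Mul1,r5:Add1
  c10: CDB Mul2=169; issue SUB r4<-Add3  regs: r0:2,r1:169,r2:Add2,r3:13,r4:Add3,r5:Add1
  c11: CDB Add1=-4  regs: r0:2,r1:169,r2:Add2,r3:13,r4:Add3,r5:-4
  c12: CDB Mul1=-2  regs: r0:2,r1:169,r2:Add2,r3:13,r4:Add3,r5:-4
  c13: -  regs: r0:2,r1:169,r2:Add2,r3:13,r4:Add3,r5:-4
  c14: -  regs: r0:2,r1:169,r2:Add2,r3:13,r4:Add3,r5:-4
  c15: CDB Add2=11  regs: r0:2,r1:169,r2:11,r3:13,r4:Add3,r5:-4
  c16: -  regs: r0:2,r1:169,r2:11,r3:13,r4:Add3,r5:-4
  c17: -  regs: r0:2,r1:169,r2:11,r3:13,r4:Add3,r5:-4
  c18: CDB Add3=-13  regs: r0:2,r1:169,r2:11,r3:13,r4:-13,r5:-4

STATUS = VALUE -13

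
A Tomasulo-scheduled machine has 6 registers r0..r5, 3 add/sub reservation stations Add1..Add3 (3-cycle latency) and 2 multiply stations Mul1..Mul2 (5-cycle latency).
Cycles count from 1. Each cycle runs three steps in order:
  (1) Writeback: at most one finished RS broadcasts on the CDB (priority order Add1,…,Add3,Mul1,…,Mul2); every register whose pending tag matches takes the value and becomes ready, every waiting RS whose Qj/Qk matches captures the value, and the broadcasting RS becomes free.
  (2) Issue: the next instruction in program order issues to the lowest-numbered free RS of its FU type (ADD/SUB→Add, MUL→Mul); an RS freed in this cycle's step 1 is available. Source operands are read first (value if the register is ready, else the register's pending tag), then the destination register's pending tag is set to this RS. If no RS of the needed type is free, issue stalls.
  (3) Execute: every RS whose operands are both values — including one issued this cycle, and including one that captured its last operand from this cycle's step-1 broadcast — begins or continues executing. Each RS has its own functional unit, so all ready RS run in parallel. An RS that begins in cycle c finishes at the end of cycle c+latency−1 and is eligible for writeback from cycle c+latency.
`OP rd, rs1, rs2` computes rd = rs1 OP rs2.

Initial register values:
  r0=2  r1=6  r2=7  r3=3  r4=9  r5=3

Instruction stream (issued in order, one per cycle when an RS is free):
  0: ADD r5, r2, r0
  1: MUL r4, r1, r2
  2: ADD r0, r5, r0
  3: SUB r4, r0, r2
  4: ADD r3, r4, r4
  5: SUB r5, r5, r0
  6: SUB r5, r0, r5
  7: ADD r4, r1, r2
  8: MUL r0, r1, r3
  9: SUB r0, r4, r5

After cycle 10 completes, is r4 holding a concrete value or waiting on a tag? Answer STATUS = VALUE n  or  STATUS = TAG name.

c1: issue ADD r5<-Add1 | r0:2,r1:6,r2:7,r3:3,r4:9,r5:Add1
c2: issue MUL r4<-Mul1 | r0:2,r1:6,r2:7,r3:3,r4:Mul1,r5:Add1
c3: issue ADD r0<-Add2 | r0:Add2,r1:6,r2:7,r3:3,r4:Mul1,r5:Add1
c4: CDB Add1=9; issue SUB r4<-Add1 | r0:Add2,r1:6,r2:7,r3:3,r4:Add1,r5:9
c5: issue ADD r3<-Add3 | r0:Add2,r1:6,r2:7,r3:Add3,r4:Add1,r5:9
c6: stall | r0:Add2,r1:6,r2:7,r3:Add3,r4:Add1,r5:9
c7: CDB Add2=11; issue SUB r5<-Add2 | r0:11,r1:6,r2:7,r3:Add3,r4:Add1,r5:Add2
c8: CDB Mul1=42; stall | r0:11,r1:6,r2:7,r3:Add3,r4:Add1,r5:Add2
c9: stall | r0:11,r1:6,r2:7,r3:Add3,r4:Add1,r5:Add2
c10: CDB Add1=4; issue SUB r5<-Add1 | r0:11,r1:6,r2:7,r3:Add3,r4:4,r5:Add1

STATUS = VALUE 4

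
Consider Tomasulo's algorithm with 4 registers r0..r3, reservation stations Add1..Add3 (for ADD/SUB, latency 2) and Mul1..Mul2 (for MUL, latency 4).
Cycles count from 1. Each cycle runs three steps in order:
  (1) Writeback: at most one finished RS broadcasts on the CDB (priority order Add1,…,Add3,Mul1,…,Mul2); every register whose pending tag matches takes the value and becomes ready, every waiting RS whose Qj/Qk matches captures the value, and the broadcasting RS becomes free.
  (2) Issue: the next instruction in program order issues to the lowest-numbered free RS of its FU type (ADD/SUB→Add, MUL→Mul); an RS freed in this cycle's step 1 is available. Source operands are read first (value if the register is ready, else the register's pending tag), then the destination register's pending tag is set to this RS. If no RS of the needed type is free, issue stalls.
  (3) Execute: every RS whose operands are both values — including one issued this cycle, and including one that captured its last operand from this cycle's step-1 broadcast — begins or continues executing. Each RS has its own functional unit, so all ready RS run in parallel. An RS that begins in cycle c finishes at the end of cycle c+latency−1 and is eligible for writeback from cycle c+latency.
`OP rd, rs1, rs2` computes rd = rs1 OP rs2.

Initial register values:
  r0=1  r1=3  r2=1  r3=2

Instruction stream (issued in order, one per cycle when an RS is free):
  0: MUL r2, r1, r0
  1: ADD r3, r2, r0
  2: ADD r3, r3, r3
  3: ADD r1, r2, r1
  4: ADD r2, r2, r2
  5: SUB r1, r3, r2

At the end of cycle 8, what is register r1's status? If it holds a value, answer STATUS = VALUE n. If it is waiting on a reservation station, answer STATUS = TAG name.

cycle 1: issue MUL r2<-Mul1 // r0:1,r1:3,r2:Mul1,r3:2
cycle 2: issue ADD r3<-Add1 // r0:1,r1:3,r2:Mul1,r3:Add1
cycle 3: issue ADD r3<-Add2 // r0:1,r1:3,r2:Mul1,r3:Add2
cycle 4: issue ADD r1<-Add3 // r0:1,r1:Add3,r2:Mul1,r3:Add2
cycle 5: CDB Mul1=3; stall // r0:1,r1:Add3,r2:3,r3:Add2
cycle 6: stall // r0:1,r1:Add3,r2:3,r3:Add2
cycle 7: CDB Add1=4; issue ADD r2<-Add1 // r0:1,r1:Add3,r2:Add1,r3:Add2
cycle 8: CDB Add3=6; issue SUB r1<-Add3 // r0:1,r1:Add3,r2:Add1,r3:Add2

STATUS = TAG Add3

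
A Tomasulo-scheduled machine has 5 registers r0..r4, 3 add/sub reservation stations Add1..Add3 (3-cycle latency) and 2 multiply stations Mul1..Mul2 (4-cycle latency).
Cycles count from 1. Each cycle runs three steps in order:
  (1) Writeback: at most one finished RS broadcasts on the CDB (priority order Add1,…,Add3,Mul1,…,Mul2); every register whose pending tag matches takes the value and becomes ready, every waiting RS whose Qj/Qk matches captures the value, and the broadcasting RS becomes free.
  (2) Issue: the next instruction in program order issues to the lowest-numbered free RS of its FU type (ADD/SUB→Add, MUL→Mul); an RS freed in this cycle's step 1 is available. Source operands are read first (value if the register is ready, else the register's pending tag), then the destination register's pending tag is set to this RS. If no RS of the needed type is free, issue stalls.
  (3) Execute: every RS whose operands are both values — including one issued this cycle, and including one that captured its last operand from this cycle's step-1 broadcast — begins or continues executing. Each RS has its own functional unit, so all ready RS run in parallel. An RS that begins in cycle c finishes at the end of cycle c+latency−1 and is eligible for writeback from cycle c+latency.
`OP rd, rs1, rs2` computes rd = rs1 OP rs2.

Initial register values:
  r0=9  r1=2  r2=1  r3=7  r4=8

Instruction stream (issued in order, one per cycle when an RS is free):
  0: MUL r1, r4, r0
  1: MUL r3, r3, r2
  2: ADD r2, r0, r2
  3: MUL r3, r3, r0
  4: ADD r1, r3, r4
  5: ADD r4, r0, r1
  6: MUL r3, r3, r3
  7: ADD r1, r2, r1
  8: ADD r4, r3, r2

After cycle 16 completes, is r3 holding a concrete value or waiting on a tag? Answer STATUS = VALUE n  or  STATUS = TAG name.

STATUS = VALUE 3969

c1: issue MUL r1<-Mul1 | r0:9,r1:Mul1,r2:1,r3:7,r4:8
c2: issue MUL r3<-Mul2 | r0:9,r1:Mul1,r2:1,r3:Mul2,r4:8
c3: issue ADD r2<-Add1 | r0:9,r1:Mul1,r2:Add1,r3:Mul2,r4:8
c4: stall | r0:9,r1:Mul1,r2:Add1,r3:Mul2,r4:8
c5: CDB Mul1=72; issue MUL r3<-Mul1 | r0:9,r1:72,r2:Add1,r3:Mul1,r4:8
c6: CDB Add1=10; issue ADD r1<-Add1 | r0:9,r1:Add1,r2:10,r3:Mul1,r4:8
c7: CDB Mul2=7; issue ADD r4<-Add2 | r0:9,r1:Add1,r2:10,r3:Mul1,r4:Add2
c8: issue MUL r3<-Mul2 | r0:9,r1:Add1,r2:10,r3:Mul2,r4:Add2
c9: issue ADD r1<-Add3 | r0:9,r1:Add3,r2:10,r3:Mul2,r4:Add2
c10: stall | r0:9,r1:Add3,r2:10,r3:Mul2,r4:Add2
c11: CDB Mul1=63; stall | r0:9,r1:Add3,r2:10,r3:Mul2,r4:Add2
c12: stall | r0:9,r1:Add3,r2:10,r3:Mul2,r4:Add2
c13: stall | r0:9,r1:Add3,r2:10,r3:Mul2,r4:Add2
c14: CDB Add1=71; issue ADD r4<-Add1 | r0:9,r1:Add3,r2:10,r3:Mul2,r4:Add1
c15: CDB Mul2=3969 | r0:9,r1:Add3,r2:10,r3:3969,r4:Add1
c16: - | r0:9,r1:Add3,r2:10,r3:3969,r4:Add1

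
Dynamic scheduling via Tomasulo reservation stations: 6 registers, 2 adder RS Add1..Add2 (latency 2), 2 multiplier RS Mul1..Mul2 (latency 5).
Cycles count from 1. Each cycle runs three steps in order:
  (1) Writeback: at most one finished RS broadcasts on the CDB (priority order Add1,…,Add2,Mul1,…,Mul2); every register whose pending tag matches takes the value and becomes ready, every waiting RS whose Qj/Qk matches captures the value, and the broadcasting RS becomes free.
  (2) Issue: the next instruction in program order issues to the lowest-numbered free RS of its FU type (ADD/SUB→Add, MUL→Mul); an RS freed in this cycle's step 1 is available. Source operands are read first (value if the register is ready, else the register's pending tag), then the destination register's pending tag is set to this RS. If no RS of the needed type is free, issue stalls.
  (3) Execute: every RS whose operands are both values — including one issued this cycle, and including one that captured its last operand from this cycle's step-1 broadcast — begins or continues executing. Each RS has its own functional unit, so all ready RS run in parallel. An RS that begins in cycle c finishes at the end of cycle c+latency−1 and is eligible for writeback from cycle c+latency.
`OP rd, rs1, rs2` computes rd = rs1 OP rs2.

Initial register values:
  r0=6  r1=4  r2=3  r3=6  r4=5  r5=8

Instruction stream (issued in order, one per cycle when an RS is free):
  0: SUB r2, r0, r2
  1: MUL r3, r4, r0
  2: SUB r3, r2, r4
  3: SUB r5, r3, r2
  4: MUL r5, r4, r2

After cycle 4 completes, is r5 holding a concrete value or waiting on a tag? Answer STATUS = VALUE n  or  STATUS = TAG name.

  c1: issue SUB r2<-Add1  regs: r0:6,r1:4,r2:Add1,r3:6,r4:5,r5:8
  c2: issue MUL r3<-Mul1  regs: r0:6,r1:4,r2:Add1,r3:Mul1,r4:5,r5:8
  c3: CDB Add1=3; issue SUB r3<-Add1  regs: r0:6,r1:4,r2:3,r3:Add1,r4:5,r5:8
  c4: issue SUB r5<-Add2  regs: r0:6,r1:4,r2:3,r3:Add1,r4:5,r5:Add2

STATUS = TAG Add2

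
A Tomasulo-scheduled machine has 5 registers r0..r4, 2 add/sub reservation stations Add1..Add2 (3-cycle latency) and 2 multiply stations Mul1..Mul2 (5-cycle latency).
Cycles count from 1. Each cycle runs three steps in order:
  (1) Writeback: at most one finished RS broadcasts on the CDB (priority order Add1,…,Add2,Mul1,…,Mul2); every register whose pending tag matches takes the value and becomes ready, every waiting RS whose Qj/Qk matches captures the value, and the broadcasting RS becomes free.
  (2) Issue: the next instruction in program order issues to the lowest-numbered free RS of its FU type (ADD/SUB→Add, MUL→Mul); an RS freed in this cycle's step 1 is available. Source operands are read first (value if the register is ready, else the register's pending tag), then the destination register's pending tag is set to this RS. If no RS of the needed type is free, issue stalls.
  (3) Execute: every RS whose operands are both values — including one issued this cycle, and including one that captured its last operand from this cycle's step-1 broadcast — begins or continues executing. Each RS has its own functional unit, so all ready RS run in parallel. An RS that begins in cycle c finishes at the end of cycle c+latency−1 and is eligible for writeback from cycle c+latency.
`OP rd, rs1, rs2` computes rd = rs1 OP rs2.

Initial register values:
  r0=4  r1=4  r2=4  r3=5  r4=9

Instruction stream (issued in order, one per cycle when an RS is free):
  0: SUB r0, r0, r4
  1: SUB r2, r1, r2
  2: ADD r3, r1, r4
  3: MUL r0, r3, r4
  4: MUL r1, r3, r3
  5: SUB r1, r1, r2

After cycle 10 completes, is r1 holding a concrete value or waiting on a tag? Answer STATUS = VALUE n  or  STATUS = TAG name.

STATUS = TAG Add1

c1: issue SUB r0<-Add1 | r0:Add1,r1:4,r2:4,r3:5,r4:9
c2: issue SUB r2<-Add2 | r0:Add1,r1:4,r2:Add2,r3:5,r4:9
c3: stall | r0:Add1,r1:4,r2:Add2,r3:5,r4:9
c4: CDB Add1=-5; issue ADD r3<-Add1 | r0:-5,r1:4,r2:Add2,r3:Add1,r4:9
c5: CDB Add2=0; issue MUL r0<-Mul1 | r0:Mul1,r1:4,r2:0,r3:Add1,r4:9
c6: issue MUL r1<-Mul2 | r0:Mul1,r1:Mul2,r2:0,r3:Add1,r4:9
c7: CDB Add1=13; issue SUB r1<-Add1 | r0:Mul1,r1:Add1,r2:0,r3:13,r4:9
c8: - | r0:Mul1,r1:Add1,r2:0,r3:13,r4:9
c9: - | r0:Mul1,r1:Add1,r2:0,r3:13,r4:9
c10: - | r0:Mul1,r1:Add1,r2:0,r3:13,r4:9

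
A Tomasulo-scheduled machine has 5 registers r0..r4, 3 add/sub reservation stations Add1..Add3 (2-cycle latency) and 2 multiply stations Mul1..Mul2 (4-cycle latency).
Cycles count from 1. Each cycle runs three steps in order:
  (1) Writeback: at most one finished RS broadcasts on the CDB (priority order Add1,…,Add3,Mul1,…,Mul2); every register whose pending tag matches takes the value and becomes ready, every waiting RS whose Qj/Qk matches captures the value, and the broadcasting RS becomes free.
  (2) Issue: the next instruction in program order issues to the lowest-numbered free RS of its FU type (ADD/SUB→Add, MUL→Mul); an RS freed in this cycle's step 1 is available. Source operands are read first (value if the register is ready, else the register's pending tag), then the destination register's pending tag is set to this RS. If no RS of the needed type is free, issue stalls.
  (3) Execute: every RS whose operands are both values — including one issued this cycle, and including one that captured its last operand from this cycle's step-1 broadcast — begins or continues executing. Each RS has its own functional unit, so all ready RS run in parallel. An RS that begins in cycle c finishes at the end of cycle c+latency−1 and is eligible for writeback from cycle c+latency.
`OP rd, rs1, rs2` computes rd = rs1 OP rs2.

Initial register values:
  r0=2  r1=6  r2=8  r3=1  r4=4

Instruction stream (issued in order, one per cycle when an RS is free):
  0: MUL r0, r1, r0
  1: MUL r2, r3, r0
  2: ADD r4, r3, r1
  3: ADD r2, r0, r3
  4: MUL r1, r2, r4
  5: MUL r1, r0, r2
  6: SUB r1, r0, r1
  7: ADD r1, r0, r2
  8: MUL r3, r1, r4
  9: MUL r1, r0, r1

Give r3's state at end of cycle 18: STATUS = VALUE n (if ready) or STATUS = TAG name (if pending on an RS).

  c1: issue MUL r0<-Mul1  regs: r0:Mul1,r1:6,r2:8,r3:1,r4:4
  c2: issue MUL r2<-Mul2  regs: r0:Mul1,r1:6,r2:Mul2,r3:1,r4:4
  c3: issue ADD r4<-Add1  regs: r0:Mul1,r1:6,r2:Mul2,r3:1,r4:Add1
  c4: issue ADD r2<-Add2  regs: r0:Mul1,r1:6,r2:Add2,r3:1,r4:Add1
  c5: CDB Add1=7; stall  regs: r0:Mul1,r1:6,r2:Add2,r3:1,r4:7
  c6: CDB Mul1=12; issue MUL r1<-Mul1  regs: r0:12,r1:Mul1,r2:Add2,r3:1,r4:7
  c7: stall  regs: r0:12,r1:Mul1,r2:Add2,r3:1,r4:7
  c8: CDB Add2=13; stall  regs: r0:12,r1:Mul1,r2:13,r3:1,r4:7
  c9: stall  regs: r0:12,r1:Mul1,r2:13,r3:1,r4:7
  c10: CDB Mul2=12; issue MUL r1<-Mul2  regs: r0:12,r1:Mul2,r2:13,r3:1,r4:7
  c11: issue SUB r1<-Add1  regs: r0:12,r1:Add1,r2:13,r3:1,r4:7
  c12: CDB Mul1=91; issue ADD r1<-Add2  regs: r0:12,r1:Add2,r2:13,r3:1,r4:7
  c13: issue MUL r3<-Mul1  regs: r0:12,r1:Add2,r2:13,r3:Mul1,r4:7
  c14: CDB Add2=25; stall  regs: r0:12,r1:25,r2:13,r3:Mul1,r4:7
  c15: CDB Mul2=156; issue MUL r1<-Mul2  regs: r0:12,r1:Mul2,r2:13,r3:Mul1,r4:7
  c16: -  regs: r0:12,r1:Mul2,r2:13,r3:Mul1,r4:7
  c17: CDB Add1=-144  regs: r0:12,r1:Mul2,r2:13,r3:Mul1,r4:7
  c18: CDB Mul1=175  regs: r0:12,r1:Mul2,r2:13,r3:175,r4:7

STATUS = VALUE 175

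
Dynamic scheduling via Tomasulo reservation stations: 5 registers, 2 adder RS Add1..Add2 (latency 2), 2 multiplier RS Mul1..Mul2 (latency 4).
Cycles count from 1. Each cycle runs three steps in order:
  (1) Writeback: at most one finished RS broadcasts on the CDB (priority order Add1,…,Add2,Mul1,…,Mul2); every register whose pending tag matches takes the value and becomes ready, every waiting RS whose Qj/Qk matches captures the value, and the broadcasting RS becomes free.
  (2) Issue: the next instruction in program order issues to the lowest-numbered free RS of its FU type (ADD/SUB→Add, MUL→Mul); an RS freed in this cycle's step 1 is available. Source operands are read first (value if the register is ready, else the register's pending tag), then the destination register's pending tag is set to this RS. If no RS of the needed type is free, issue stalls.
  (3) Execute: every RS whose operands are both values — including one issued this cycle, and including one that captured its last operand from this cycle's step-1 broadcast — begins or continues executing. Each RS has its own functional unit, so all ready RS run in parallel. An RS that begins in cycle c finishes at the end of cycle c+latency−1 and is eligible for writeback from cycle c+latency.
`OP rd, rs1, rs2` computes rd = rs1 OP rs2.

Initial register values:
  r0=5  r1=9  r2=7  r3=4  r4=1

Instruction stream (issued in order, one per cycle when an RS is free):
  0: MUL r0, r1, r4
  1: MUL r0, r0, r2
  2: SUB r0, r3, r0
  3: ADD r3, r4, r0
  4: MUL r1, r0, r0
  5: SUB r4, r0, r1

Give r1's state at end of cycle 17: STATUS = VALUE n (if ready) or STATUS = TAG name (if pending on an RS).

cycle 1: issue MUL r0<-Mul1 // r0:Mul1,r1:9,r2:7,r3:4,r4:1
cycle 2: issue MUL r0<-Mul2 // r0:Mul2,r1:9,r2:7,r3:4,r4:1
cycle 3: issue SUB r0<-Add1 // r0:Add1,r1:9,r2:7,r3:4,r4:1
cycle 4: issue ADD r3<-Add2 // r0:Add1,r1:9,r2:7,r3:Add2,r4:1
cycle 5: CDB Mul1=9; issue MUL r1<-Mul1 // r0:Add1,r1:Mul1,r2:7,r3:Add2,r4:1
cycle 6: stall // r0:Add1,r1:Mul1,r2:7,r3:Add2,r4:1
cycle 7: stall // r0:Add1,r1:Mul1,r2:7,r3:Add2,r4:1
cycle 8: stall // r0:Add1,r1:Mul1,r2:7,r3:Add2,r4:1
cycle 9: CDB Mul2=63; stall // r0:Add1,r1:Mul1,r2:7,r3:Add2,r4:1
cycle 10: stall // r0:Add1,r1:Mul1,r2:7,r3:Add2,r4:1
cycle 11: CDB Add1=-59; issue SUB r4<-Add1 // r0:-59,r1:Mul1,r2:7,r3:Add2,r4:Add1
cycle 12: - // r0:-59,r1:Mul1,r2:7,r3:Add2,r4:Add1
cycle 13: CDB Add2=-58 // r0:-59,r1:Mul1,r2:7,r3:-58,r4:Add1
cycle 14: - // r0:-59,r1:Mul1,r2:7,r3:-58,r4:Add1
cycle 15: CDB Mul1=3481 // r0:-59,r1:3481,r2:7,r3:-58,r4:Add1
cycle 16: - // r0:-59,r1:3481,r2:7,r3:-58,r4:Add1
cycle 17: CDB Add1=-3540 // r0:-59,r1:3481,r2:7,r3:-58,r4:-3540

STATUS = VALUE 3481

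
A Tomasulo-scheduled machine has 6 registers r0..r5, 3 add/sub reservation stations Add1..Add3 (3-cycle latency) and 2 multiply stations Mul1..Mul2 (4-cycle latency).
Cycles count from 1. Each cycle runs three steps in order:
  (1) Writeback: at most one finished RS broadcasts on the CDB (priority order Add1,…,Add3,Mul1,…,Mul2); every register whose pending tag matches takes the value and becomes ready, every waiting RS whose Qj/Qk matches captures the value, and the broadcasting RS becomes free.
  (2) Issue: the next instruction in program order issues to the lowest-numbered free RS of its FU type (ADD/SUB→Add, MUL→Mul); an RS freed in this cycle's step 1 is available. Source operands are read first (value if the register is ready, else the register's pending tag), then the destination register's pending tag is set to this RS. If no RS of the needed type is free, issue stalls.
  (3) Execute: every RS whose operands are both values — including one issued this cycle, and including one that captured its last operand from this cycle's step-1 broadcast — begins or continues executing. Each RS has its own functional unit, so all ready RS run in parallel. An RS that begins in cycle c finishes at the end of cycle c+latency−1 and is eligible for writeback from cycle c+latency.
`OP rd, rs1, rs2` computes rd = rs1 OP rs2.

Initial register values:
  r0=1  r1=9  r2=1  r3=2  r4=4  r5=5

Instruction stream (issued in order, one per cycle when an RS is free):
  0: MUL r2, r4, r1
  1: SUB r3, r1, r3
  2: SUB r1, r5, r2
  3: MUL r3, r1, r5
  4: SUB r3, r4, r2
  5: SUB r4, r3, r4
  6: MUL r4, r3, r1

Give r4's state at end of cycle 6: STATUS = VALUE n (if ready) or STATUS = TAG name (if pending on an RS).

c1: issue MUL r2<-Mul1 | r0:1,r1:9,r2:Mul1,r3:2,r4:4,r5:5
c2: issue SUB r3<-Add1 | r0:1,r1:9,r2:Mul1,r3:Add1,r4:4,r5:5
c3: issue SUB r1<-Add2 | r0:1,r1:Add2,r2:Mul1,r3:Add1,r4:4,r5:5
c4: issue MUL r3<-Mul2 | r0:1,r1:Add2,r2:Mul1,r3:Mul2,r4:4,r5:5
c5: CDB Add1=7; issue SUB r3<-Add1 | r0:1,r1:Add2,r2:Mul1,r3:Add1,r4:4,r5:5
c6: CDB Mul1=36; issue SUB r4<-Add3 | r0:1,r1:Add2,r2:36,r3:Add1,r4:Add3,r5:5

STATUS = TAG Add3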